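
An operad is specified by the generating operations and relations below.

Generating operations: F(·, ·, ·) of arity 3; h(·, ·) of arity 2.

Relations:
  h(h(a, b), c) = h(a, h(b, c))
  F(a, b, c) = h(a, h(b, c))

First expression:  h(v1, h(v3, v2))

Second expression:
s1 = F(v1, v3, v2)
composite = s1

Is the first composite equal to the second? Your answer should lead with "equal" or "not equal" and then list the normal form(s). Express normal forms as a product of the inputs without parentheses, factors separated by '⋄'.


equal — both sides give v1 ⋄ v3 ⋄ v2


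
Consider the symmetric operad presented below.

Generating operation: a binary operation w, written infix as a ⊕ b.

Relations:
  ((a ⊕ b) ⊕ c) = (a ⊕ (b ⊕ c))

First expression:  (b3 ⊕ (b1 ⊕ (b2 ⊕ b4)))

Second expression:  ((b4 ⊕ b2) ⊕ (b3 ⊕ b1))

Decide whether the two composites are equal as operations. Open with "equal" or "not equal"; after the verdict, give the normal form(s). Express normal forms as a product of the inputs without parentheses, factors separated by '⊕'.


not equal — first b3 ⊕ b1 ⊕ b2 ⊕ b4, second b4 ⊕ b2 ⊕ b3 ⊕ b1

The first composite normalizes to b3 ⊕ b1 ⊕ b2 ⊕ b4
The second composite normalizes to b4 ⊕ b2 ⊕ b3 ⊕ b1
The normal forms differ: not equal.


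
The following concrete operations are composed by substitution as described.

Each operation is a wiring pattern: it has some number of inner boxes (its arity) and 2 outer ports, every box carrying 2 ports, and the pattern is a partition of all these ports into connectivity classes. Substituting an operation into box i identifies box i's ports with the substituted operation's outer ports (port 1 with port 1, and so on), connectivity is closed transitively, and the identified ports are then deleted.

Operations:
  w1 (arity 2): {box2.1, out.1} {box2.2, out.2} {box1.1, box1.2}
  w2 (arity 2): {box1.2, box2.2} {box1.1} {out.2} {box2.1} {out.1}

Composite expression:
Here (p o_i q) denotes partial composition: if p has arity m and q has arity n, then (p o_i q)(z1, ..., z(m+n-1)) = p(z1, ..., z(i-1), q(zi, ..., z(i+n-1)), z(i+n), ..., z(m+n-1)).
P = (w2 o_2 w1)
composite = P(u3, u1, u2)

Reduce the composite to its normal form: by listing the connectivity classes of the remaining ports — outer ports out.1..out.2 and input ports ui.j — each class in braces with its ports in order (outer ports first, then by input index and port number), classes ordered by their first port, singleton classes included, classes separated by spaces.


{out.1} {out.2} {u1.1, u1.2} {u2.1} {u2.2, u3.2} {u3.1}

Treat the ports identified at w2 as solder joints: merge, then drop.
composing w1 on (u1, u2), with out.j its own outer ports: {out.1, u2.1} {out.2, u2.2} {u1.1, u1.2}
composing w2 on (u3, u1, u2), with out.j its own outer ports: {out.1} {out.2} {u1.1, u1.2} {u2.1} {u2.2, u3.2} {u3.1}


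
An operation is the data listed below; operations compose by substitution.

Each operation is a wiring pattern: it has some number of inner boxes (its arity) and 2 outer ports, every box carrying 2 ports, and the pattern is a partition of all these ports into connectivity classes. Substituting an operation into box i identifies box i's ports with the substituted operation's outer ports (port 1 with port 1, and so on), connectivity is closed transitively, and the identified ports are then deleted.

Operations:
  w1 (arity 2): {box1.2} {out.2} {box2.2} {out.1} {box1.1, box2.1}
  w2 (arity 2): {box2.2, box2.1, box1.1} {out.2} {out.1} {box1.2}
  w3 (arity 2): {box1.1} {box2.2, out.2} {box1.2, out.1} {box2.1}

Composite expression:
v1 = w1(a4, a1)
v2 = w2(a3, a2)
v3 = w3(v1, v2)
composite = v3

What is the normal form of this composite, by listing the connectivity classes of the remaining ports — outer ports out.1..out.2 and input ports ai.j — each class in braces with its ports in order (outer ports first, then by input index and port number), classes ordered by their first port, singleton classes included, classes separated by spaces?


Substituting into w3 glues patterns; closure does the rest.
w1 over (a4, a1) gives {out.1} {out.2} {a1.1, a4.1} {a1.2} {a4.2}, out.j being that stage's outer ports
w2 over (a3, a2) gives {out.1} {out.2} {a2.1, a2.2, a3.1} {a3.2}, out.j being that stage's outer ports
w3 over (a4, a1, a3, a2) gives {out.1} {out.2} {a1.1, a4.1} {a1.2} {a2.1, a2.2, a3.1} {a3.2} {a4.2}, out.j being that stage's outer ports

{out.1} {out.2} {a1.1, a4.1} {a1.2} {a2.1, a2.2, a3.1} {a3.2} {a4.2}


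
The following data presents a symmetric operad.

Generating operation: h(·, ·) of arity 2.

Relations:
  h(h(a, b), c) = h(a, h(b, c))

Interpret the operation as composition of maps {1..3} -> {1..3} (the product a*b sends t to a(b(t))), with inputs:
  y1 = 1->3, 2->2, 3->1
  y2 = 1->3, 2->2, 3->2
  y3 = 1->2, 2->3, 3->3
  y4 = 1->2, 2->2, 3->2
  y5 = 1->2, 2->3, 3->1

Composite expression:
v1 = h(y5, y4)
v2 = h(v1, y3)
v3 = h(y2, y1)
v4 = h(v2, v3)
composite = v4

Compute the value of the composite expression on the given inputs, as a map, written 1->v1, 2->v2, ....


h(y5, y4) = 1->3, 2->3, 3->3
h(h(y5, y4), y3) = 1->3, 2->3, 3->3
h(y2, y1) = 1->2, 2->2, 3->3
h(h(h(y5, y4), y3), h(y2, y1)) = 1->3, 2->3, 3->3

1->3, 2->3, 3->3


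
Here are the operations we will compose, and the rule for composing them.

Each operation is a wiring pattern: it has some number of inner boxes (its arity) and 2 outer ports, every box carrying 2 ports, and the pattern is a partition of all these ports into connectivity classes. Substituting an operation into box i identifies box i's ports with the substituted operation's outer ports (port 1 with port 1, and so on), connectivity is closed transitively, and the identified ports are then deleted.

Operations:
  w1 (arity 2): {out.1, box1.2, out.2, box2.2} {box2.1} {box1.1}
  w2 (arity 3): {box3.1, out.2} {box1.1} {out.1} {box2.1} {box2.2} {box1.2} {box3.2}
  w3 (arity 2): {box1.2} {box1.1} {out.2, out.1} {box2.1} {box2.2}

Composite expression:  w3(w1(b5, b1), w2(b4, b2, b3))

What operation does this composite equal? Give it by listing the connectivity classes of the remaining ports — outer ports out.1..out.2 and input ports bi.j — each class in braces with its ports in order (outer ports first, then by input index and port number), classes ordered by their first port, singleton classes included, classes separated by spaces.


{out.1, out.2} {b1.1} {b1.2, b5.2} {b2.1} {b2.2} {b3.1} {b3.2} {b4.1} {b4.2} {b5.1}

After gluing at w3, chains via deleted ports link the b-ports.
w1 over (b5, b1) gives {out.1, out.2, b1.2, b5.2} {b1.1} {b5.1}, out.j being that stage's outer ports
w2 over (b4, b2, b3) gives {out.1} {out.2, b3.1} {b2.1} {b2.2} {b3.2} {b4.1} {b4.2}, out.j being that stage's outer ports
w3 over (b5, b1, b4, b2, b3) gives {out.1, out.2} {b1.1} {b1.2, b5.2} {b2.1} {b2.2} {b3.1} {b3.2} {b4.1} {b4.2} {b5.1}, out.j being that stage's outer ports


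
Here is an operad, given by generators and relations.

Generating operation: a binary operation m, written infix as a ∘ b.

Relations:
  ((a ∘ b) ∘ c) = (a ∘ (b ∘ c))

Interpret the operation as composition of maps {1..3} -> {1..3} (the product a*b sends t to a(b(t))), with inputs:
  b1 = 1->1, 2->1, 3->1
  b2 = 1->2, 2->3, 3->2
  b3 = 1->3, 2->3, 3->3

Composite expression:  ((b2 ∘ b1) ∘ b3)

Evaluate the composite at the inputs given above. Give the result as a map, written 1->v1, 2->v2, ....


1->2, 2->2, 3->2

(b2 ∘ b1) = 1->2, 2->2, 3->2
((b2 ∘ b1) ∘ b3) = 1->2, 2->2, 3->2


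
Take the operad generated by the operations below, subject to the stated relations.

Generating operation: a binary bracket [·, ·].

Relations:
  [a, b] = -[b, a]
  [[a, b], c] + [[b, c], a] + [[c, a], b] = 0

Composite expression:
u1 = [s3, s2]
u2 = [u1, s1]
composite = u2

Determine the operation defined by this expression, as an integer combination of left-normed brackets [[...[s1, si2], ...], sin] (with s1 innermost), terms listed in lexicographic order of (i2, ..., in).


Left-normed coefficients sit on the s1-initial expansion words.
Composite bracket: [[s3, s2], s1]
Expanding via [a, b] = ab - ba: 4 signed words (2^2 = 4).
Words beginning with s1 determine it all:
  word s1s2s3 has sign +1, contributing +[[s1, s2], s3]
  word s1s3s2 has sign -1, contributing -[[s1, s3], s2]

[[s1, s2], s3] - [[s1, s3], s2]


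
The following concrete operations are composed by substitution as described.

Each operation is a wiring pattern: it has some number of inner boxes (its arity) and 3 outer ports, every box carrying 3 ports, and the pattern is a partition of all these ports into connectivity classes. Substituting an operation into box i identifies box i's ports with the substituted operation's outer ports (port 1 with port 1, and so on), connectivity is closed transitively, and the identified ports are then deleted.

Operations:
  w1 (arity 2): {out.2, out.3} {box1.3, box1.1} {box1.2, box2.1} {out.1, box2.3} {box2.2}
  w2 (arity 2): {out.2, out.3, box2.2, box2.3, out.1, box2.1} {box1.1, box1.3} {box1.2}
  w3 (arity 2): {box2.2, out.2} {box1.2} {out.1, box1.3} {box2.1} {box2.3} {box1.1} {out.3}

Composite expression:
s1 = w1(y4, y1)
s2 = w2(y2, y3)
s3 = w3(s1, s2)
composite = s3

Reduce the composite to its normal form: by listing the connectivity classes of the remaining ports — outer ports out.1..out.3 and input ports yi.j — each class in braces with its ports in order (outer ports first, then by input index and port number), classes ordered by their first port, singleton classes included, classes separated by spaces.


{out.1} {out.2, y3.1, y3.2, y3.3} {out.3} {y1.1, y4.2} {y1.2} {y1.3} {y2.1, y2.3} {y2.2} {y4.1, y4.3}

Connectivity passes through glued w3-boundaries; trace each wire chain.
through w1, on inputs (y4, y1): {out.1, y1.3} {out.2, out.3} {y1.1, y4.2} {y1.2} {y4.1, y4.3} (out.j = stage outer ports)
through w2, on inputs (y2, y3): {out.1, out.2, out.3, y3.1, y3.2, y3.3} {y2.1, y2.3} {y2.2} (out.j = stage outer ports)
through w3, on inputs (y4, y1, y2, y3): {out.1} {out.2, y3.1, y3.2, y3.3} {out.3} {y1.1, y4.2} {y1.2} {y1.3} {y2.1, y2.3} {y2.2} {y4.1, y4.3} (out.j = stage outer ports)


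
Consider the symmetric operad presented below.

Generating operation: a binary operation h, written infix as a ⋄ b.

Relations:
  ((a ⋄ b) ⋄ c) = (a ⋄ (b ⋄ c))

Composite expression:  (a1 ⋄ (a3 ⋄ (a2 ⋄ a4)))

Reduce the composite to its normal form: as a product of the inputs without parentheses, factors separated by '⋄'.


a1 ⋄ a3 ⋄ a2 ⋄ a4

Associativity of h dissolves the nesting; only the a-input order survives.
(a2 ⋄ a4) spells out as a2 ⋄ a4
(a3 ⋄ (a2 ⋄ a4)) spells out as a3 ⋄ a2 ⋄ a4
(a1 ⋄ (a3 ⋄ (a2 ⋄ a4))) spells out as a1 ⋄ a3 ⋄ a2 ⋄ a4


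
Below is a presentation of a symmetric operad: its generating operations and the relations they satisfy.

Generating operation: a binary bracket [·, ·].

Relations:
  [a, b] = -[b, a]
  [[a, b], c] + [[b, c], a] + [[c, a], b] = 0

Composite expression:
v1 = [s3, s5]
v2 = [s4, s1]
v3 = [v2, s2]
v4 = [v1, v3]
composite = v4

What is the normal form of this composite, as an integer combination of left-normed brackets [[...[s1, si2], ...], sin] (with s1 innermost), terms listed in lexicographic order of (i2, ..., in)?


[[[[s1, s4], s2], s3], s5] - [[[[s1, s4], s2], s5], s3]


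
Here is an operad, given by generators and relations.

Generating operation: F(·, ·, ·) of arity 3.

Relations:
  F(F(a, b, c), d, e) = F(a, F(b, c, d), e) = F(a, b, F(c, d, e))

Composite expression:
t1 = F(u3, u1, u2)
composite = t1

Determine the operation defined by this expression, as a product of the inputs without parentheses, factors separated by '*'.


u3 * u1 * u2

All parenthesizations of F agree; list the u-inputs left to right.
F(u3, u1, u2) collapses to u3 * u1 * u2


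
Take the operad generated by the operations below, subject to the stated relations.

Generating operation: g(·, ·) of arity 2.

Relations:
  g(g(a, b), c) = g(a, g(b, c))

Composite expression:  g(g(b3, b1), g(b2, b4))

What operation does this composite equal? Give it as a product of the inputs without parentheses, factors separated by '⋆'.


b3 ⋆ b1 ⋆ b2 ⋆ b4

Under associativity of g, the answer is the b's in reading order.
g(b3, b1) unparenthesizes to b3 ⋆ b1
g(b2, b4) unparenthesizes to b2 ⋆ b4
g(g(b3, b1), g(b2, b4)) unparenthesizes to b3 ⋆ b1 ⋆ b2 ⋆ b4


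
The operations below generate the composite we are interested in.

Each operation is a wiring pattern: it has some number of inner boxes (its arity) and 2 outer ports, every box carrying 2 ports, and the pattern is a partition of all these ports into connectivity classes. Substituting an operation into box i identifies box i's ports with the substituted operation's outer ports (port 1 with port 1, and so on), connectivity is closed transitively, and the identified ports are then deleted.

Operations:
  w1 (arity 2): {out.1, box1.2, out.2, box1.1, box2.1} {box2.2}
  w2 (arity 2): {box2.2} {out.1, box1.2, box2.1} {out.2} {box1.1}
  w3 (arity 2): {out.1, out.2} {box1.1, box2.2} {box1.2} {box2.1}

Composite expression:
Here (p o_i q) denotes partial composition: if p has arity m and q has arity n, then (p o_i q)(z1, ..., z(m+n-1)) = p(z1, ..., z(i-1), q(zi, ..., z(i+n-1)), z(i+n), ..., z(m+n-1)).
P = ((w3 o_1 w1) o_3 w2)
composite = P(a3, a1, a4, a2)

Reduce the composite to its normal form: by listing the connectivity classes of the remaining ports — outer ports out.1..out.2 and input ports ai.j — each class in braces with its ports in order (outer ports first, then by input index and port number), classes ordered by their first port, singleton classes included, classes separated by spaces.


{out.1, out.2} {a1.1, a3.1, a3.2} {a1.2} {a2.1, a4.2} {a2.2} {a4.1}

Two ports join when wires chain via w3-identified ports.
through w1, on inputs (a3, a1): {out.1, out.2, a1.1, a3.1, a3.2} {a1.2} (out.j = stage outer ports)
through w2, on inputs (a4, a2): {out.1, a2.1, a4.2} {out.2} {a2.2} {a4.1} (out.j = stage outer ports)
through w3, on inputs (a3, a1, a4, a2): {out.1, out.2} {a1.1, a3.1, a3.2} {a1.2} {a2.1, a4.2} {a2.2} {a4.1} (out.j = stage outer ports)


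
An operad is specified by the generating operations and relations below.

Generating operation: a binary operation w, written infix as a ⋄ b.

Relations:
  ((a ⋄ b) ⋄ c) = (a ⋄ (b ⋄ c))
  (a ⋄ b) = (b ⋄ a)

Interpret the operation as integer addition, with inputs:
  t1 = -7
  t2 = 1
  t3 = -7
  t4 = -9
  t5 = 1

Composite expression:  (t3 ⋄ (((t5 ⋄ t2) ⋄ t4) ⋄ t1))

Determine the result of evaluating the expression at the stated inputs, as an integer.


(t5 ⋄ t2) = 2
((t5 ⋄ t2) ⋄ t4) = -7
(((t5 ⋄ t2) ⋄ t4) ⋄ t1) = -14
(t3 ⋄ (((t5 ⋄ t2) ⋄ t4) ⋄ t1)) = -21

-21


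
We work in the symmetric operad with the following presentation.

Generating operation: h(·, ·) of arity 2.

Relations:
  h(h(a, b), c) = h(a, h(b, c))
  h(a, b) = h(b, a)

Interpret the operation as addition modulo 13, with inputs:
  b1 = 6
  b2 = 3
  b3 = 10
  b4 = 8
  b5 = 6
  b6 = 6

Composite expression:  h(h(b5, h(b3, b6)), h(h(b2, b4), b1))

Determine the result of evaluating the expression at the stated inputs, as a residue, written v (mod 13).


0 (mod 13)

h(b3, b6) = 3
h(b5, h(b3, b6)) = 9
h(b2, b4) = 11
h(h(b2, b4), b1) = 4
h(h(b5, h(b3, b6)), h(h(b2, b4), b1)) = 0


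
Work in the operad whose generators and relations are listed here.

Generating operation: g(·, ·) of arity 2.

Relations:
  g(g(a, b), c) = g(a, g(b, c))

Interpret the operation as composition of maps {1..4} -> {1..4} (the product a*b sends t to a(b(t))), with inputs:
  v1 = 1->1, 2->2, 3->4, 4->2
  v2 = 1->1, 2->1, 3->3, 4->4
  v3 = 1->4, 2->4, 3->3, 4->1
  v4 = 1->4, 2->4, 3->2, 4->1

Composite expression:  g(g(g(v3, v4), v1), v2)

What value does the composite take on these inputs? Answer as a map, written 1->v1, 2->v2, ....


1->1, 2->1, 3->4, 4->1

g(v3, v4) = 1->1, 2->1, 3->4, 4->4
g(g(v3, v4), v1) = 1->1, 2->1, 3->4, 4->1
g(g(g(v3, v4), v1), v2) = 1->1, 2->1, 3->4, 4->1


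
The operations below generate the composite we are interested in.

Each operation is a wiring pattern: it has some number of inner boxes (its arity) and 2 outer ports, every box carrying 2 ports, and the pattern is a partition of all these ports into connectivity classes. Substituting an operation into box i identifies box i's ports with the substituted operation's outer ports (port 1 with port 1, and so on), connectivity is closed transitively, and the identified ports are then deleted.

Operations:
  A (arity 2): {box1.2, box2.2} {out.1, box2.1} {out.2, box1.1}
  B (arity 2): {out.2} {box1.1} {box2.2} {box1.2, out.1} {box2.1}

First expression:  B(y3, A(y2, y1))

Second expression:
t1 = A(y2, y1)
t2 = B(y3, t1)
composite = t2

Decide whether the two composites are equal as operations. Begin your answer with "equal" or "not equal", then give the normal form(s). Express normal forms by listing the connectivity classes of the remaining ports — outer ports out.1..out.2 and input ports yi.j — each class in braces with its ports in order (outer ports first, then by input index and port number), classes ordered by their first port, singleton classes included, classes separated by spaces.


The first expression reduces to {out.1, y3.2} {out.2} {y1.1} {y1.2, y2.2} {y2.1} {y3.1}
The second expression reduces to {out.1, y3.2} {out.2} {y1.1} {y1.2, y2.2} {y2.1} {y3.1}
One common form — equal.

equal; both compose to {out.1, y3.2} {out.2} {y1.1} {y1.2, y2.2} {y2.1} {y3.1}


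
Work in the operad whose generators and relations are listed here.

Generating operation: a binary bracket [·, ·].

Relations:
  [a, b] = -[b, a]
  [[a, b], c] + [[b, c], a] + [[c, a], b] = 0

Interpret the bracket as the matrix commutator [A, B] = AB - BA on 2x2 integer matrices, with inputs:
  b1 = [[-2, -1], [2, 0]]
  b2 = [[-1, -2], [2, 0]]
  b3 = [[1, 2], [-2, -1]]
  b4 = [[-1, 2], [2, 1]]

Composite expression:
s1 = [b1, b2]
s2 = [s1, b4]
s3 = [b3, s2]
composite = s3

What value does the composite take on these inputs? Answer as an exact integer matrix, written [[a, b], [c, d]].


[[4, 20], [16, -4]]

[b1, b2] = [[2, 3], [2, -2]]
[[b1, b2], b4] = [[2, 14], [-12, -2]]
[b3, [[b1, b2], b4]] = [[4, 20], [16, -4]]


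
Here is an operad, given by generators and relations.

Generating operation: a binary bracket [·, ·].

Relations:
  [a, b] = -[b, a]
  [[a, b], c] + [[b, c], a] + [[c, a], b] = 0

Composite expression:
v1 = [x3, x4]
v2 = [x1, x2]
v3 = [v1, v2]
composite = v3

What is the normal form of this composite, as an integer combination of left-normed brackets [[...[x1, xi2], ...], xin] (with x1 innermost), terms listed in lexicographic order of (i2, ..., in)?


-[[[x1, x2], x3], x4] + [[[x1, x2], x4], x3]

Skip Jacobi rewriting: expand, keep x1-initial words, read off terms.
Composite bracket: [[x3, x4], [x1, x2]]
The bracket unfolds into 8 signed words via [a, b] = ab - ba (2^3 = 8).
Keep just the words that open with x1:
  the word x1x2x3x4 carries sign -1 and contributes -[[[x1, x2], x3], x4]
  the word x1x2x4x3 carries sign +1 and contributes +[[[x1, x2], x4], x3]


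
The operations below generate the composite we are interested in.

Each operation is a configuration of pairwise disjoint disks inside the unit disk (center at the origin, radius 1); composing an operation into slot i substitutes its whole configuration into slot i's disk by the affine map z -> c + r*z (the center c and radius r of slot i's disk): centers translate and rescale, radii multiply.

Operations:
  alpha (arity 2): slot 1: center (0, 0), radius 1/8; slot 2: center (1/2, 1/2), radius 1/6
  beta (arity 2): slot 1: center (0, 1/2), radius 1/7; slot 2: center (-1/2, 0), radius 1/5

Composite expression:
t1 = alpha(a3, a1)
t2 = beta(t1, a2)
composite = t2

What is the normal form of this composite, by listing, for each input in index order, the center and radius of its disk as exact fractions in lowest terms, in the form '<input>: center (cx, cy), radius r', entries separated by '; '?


Affine substitution under beta: radii multiply and a-centers shift.
for a3, the 2-step affine chain lands on center (0, 1/2), radius 1/56
for a1, the 2-step affine chain lands on center (1/14, 4/7), radius 1/42
for a2, the 1-step affine chain lands on center (-1/2, 0), radius 1/5

a1: center (1/14, 4/7), radius 1/42; a2: center (-1/2, 0), radius 1/5; a3: center (0, 1/2), radius 1/56


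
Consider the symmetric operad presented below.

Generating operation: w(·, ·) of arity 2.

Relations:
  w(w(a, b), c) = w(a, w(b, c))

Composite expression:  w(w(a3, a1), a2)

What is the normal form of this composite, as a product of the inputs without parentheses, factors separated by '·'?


All parenthesizations of w agree; list the a-inputs left to right.
w(a3, a1) reduces to a3 · a1
w(w(a3, a1), a2) reduces to a3 · a1 · a2

a3 · a1 · a2


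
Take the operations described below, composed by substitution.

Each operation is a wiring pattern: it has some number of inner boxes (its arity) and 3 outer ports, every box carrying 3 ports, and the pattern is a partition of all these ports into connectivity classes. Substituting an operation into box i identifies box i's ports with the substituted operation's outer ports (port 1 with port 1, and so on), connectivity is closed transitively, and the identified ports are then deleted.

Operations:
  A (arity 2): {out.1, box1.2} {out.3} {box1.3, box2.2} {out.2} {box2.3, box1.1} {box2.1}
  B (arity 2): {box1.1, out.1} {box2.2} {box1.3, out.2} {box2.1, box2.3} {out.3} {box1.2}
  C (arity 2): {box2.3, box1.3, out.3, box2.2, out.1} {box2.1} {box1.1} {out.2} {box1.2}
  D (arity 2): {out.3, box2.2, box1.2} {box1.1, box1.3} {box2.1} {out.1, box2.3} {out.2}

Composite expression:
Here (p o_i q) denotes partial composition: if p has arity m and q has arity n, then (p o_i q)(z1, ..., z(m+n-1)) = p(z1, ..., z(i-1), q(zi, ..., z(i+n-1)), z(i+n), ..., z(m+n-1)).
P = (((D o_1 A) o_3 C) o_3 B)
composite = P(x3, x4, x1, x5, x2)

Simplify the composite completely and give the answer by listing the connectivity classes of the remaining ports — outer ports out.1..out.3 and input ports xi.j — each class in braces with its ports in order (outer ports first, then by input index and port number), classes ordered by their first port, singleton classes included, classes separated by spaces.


Two ports join when wires chain via D-identified ports.
after A, the pattern on (x3, x4) reads {out.1, x3.2} {out.2} {out.3} {x3.1, x4.3} {x3.3, x4.2} {x4.1} (out.j = its outer ports)
after B, the pattern on (x1, x5) reads {out.1, x1.1} {out.2, x1.3} {out.3} {x1.2} {x5.1, x5.3} {x5.2} (out.j = its outer ports)
after C, the pattern on (x1, x5, x2) reads {out.1, out.3, x2.2, x2.3} {out.2} {x1.1} {x1.2} {x1.3} {x2.1} {x5.1, x5.3} {x5.2} (out.j = its outer ports)
after D, the pattern on (x3, x4, x1, x5, x2) reads {out.1, x2.2, x2.3} {out.2} {out.3} {x1.1} {x1.2} {x1.3} {x2.1} {x3.1, x4.3} {x3.2} {x3.3, x4.2} {x4.1} {x5.1, x5.3} {x5.2} (out.j = its outer ports)

{out.1, x2.2, x2.3} {out.2} {out.3} {x1.1} {x1.2} {x1.3} {x2.1} {x3.1, x4.3} {x3.2} {x3.3, x4.2} {x4.1} {x5.1, x5.3} {x5.2}


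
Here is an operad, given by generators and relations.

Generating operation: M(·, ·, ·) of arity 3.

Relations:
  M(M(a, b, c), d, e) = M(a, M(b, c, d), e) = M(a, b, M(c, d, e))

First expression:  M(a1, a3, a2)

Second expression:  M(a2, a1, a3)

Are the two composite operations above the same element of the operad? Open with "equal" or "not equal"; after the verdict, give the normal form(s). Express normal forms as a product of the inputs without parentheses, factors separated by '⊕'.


not equal; the first gives a1 ⊕ a3 ⊕ a2 and the second a2 ⊕ a1 ⊕ a3


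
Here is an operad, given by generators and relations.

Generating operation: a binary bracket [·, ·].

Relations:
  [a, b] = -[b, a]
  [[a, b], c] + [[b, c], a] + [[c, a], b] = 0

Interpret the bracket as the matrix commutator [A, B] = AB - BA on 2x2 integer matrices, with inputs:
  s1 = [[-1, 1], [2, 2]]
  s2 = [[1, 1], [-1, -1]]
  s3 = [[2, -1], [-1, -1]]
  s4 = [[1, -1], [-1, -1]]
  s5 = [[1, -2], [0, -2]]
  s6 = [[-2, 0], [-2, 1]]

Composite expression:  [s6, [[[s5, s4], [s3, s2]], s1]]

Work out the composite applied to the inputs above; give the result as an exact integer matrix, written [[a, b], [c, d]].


[[40, -60], [0, -40]]

[s5, s4] = [[2, 1], [3, -2]]
[s3, s2] = [[2, 5], [1, -2]]
[[s5, s4], [s3, s2]] = [[-14, 16], [8, 14]]
[[[s5, s4], [s3, s2]], s1] = [[24, 20], [32, -24]]
[s6, [[[s5, s4], [s3, s2]], s1]] = [[40, -60], [0, -40]]


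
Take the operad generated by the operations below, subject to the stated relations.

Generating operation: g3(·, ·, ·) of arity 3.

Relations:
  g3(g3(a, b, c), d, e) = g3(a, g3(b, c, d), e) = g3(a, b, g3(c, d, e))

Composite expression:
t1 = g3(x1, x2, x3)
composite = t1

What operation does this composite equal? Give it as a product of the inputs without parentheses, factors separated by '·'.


x1 · x2 · x3


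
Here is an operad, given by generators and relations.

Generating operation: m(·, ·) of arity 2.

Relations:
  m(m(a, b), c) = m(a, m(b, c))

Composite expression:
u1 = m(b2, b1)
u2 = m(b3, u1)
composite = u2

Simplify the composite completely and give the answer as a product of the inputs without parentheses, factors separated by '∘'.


b3 ∘ b2 ∘ b1

Every regrouping of m is equal, so read the b-inputs in written order.
m(b2, b1) collapses to b2 ∘ b1
m(b3, m(b2, b1)) collapses to b3 ∘ b2 ∘ b1


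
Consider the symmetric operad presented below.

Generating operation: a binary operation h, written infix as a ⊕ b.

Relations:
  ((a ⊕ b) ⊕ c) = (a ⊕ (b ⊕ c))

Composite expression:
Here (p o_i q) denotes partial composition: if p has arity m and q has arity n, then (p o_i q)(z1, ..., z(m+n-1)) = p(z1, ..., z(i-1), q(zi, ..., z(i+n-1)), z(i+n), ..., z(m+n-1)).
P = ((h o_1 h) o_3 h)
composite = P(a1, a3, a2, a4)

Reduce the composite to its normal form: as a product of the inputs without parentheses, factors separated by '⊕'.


a1 ⊕ a3 ⊕ a2 ⊕ a4

The h-tree's shape is irrelevant; the a-reading-order decides.
(a1 ⊕ a3) collapses to a1 ⊕ a3
(a2 ⊕ a4) collapses to a2 ⊕ a4
((a1 ⊕ a3) ⊕ (a2 ⊕ a4)) collapses to a1 ⊕ a3 ⊕ a2 ⊕ a4


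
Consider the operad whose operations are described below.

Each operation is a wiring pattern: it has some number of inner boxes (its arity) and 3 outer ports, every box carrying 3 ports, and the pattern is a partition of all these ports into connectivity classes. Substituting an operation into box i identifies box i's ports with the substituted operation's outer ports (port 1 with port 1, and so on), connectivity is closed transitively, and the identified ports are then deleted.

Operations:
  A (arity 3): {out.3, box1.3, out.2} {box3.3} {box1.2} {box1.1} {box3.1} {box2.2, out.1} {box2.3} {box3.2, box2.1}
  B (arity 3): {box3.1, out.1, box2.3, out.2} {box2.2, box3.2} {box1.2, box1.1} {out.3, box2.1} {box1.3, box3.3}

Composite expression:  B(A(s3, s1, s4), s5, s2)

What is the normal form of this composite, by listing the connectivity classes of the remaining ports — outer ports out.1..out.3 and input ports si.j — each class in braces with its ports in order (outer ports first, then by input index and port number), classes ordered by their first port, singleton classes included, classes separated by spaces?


{out.1, out.2, s2.1, s5.3} {out.3, s5.1} {s1.1, s4.2} {s1.2, s2.3, s3.3} {s1.3} {s2.2, s5.2} {s3.1} {s3.2} {s4.1} {s4.3}

Treat the ports identified at B as solder joints: merge, then drop.
the subtree at A composes to {out.1, s1.2} {out.2, out.3, s3.3} {s1.1, s4.2} {s1.3} {s3.1} {s3.2} {s4.1} {s4.3} on (s3, s1, s4); out.j = own outer ports
the subtree at B composes to {out.1, out.2, s2.1, s5.3} {out.3, s5.1} {s1.1, s4.2} {s1.2, s2.3, s3.3} {s1.3} {s2.2, s5.2} {s3.1} {s3.2} {s4.1} {s4.3} on (s3, s1, s4, s5, s2); out.j = own outer ports


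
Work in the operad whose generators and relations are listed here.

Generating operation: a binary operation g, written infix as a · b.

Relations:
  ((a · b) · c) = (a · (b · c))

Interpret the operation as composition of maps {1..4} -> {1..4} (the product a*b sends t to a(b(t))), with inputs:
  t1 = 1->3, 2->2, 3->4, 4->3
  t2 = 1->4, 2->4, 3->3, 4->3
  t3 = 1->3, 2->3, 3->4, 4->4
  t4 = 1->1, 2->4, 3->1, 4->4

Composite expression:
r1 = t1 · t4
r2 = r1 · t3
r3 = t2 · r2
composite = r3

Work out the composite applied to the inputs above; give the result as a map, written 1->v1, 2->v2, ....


1->3, 2->3, 3->3, 4->3

(t1 · t4) = 1->3, 2->3, 3->3, 4->3
((t1 · t4) · t3) = 1->3, 2->3, 3->3, 4->3
(t2 · ((t1 · t4) · t3)) = 1->3, 2->3, 3->3, 4->3


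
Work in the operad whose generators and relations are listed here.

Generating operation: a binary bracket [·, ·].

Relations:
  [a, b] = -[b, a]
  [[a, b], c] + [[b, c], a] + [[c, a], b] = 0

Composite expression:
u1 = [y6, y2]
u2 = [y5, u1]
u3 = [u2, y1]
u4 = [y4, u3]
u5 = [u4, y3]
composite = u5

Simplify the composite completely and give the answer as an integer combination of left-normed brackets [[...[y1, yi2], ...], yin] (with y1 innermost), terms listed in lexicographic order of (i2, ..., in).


[[[[[y1, y2], y6], y5], y4], y3] - [[[[[y1, y5], y2], y6], y4], y3] + [[[[[y1, y5], y6], y2], y4], y3] - [[[[[y1, y6], y2], y5], y4], y3]

Antisymmetry and Jacobi reduce to y1-anchored left-normed brackets.
Composite bracket: [[y4, [[y5, [y6, y2]], y1]], y3]
Each bracket splits as ab - ba, giving 32 signed words (2^5 = 32).
Coefficients come from the y1-initial words:
  sign of y1y2y6y5y4y3 is +1, so it contributes +[[[[[y1, y2], y6], y5], y4], y3]
  sign of y1y5y2y6y4y3 is -1, so it contributes -[[[[[y1, y5], y2], y6], y4], y3]
  sign of y1y5y6y2y4y3 is +1, so it contributes +[[[[[y1, y5], y6], y2], y4], y3]
  sign of y1y6y2y5y4y3 is -1, so it contributes -[[[[[y1, y6], y2], y5], y4], y3]


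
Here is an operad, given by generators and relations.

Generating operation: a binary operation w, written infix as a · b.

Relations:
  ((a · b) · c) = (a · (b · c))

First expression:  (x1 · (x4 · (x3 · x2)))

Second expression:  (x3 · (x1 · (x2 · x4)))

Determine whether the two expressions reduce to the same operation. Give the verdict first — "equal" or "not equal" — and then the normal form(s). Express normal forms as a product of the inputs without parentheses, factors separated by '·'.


not equal; first: x1 · x4 · x3 · x2; second: x3 · x1 · x2 · x4

Reducing the first expression gives x1 · x4 · x3 · x2
Reducing the second expression gives x3 · x1 · x2 · x4
No match — not equal.


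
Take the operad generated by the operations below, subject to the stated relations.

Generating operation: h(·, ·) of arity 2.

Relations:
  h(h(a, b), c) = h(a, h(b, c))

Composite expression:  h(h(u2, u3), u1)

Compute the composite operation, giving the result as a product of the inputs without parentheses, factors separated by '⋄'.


Every regrouping of h is equal, so read the u-inputs in written order.
h(u2, u3) linearizes to u2 ⋄ u3
h(h(u2, u3), u1) linearizes to u2 ⋄ u3 ⋄ u1

u2 ⋄ u3 ⋄ u1


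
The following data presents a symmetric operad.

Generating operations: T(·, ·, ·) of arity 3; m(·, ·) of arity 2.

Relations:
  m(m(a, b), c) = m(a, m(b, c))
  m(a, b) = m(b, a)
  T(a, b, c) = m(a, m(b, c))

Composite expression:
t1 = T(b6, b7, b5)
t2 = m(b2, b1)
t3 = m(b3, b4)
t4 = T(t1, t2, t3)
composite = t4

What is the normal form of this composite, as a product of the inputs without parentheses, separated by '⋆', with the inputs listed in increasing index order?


b1 ⋆ b2 ⋆ b3 ⋆ b4 ⋆ b5 ⋆ b6 ⋆ b7

Reordering under T is free, so list the b-inputs canonically.
T(b6, b7, b5) flattens to b6 ⋆ b7 ⋆ b5
m(b2, b1) flattens to b2 ⋆ b1
m(b3, b4) flattens to b3 ⋆ b4
T(T(b6, b7, b5), m(b2, b1), m(b3, b4)) flattens to b6 ⋆ b7 ⋆ b5 ⋆ b2 ⋆ b1 ⋆ b3 ⋆ b4
putting the inputs in ascending order: b1 ⋆ b2 ⋆ b3 ⋆ b4 ⋆ b5 ⋆ b6 ⋆ b7


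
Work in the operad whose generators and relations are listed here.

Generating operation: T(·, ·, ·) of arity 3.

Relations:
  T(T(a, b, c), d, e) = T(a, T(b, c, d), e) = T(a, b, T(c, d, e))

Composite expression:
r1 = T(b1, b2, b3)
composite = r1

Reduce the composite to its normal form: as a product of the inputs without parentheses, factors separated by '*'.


b1 * b2 * b3


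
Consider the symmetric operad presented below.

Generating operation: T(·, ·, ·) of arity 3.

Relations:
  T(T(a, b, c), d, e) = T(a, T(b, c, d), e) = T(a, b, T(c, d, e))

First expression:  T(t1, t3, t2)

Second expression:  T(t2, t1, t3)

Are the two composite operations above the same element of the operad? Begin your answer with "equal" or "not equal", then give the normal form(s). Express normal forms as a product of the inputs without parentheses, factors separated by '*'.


not equal: they reduce to t1 * t3 * t2 and t2 * t1 * t3

In normal form, the first expression is t1 * t3 * t2
In normal form, the second expression is t2 * t1 * t3
The normal forms differ: not equal.


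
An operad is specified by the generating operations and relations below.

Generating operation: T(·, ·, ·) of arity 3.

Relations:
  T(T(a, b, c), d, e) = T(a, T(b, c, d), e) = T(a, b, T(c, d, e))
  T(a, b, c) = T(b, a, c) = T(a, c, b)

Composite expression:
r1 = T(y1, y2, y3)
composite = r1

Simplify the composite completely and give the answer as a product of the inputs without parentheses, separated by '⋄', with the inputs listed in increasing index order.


Both nesting and order wash out for T; what remains is which y's occur.
T(y1, y2, y3) collapses to y1 ⋄ y2 ⋄ y3
putting the inputs in ascending order: y1 ⋄ y2 ⋄ y3

y1 ⋄ y2 ⋄ y3


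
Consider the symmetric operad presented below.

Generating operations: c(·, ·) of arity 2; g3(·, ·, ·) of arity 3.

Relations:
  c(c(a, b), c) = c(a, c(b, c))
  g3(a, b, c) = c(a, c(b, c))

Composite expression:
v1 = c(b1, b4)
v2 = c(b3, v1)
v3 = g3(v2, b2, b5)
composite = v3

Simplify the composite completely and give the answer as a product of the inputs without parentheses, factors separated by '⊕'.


The g3-tree's shape is irrelevant; the b-reading-order decides.
c(b1, b4) reduces to b1 ⊕ b4
c(b3, c(b1, b4)) reduces to b3 ⊕ b1 ⊕ b4
g3(c(b3, c(b1, b4)), b2, b5) reduces to b3 ⊕ b1 ⊕ b4 ⊕ b2 ⊕ b5

b3 ⊕ b1 ⊕ b4 ⊕ b2 ⊕ b5


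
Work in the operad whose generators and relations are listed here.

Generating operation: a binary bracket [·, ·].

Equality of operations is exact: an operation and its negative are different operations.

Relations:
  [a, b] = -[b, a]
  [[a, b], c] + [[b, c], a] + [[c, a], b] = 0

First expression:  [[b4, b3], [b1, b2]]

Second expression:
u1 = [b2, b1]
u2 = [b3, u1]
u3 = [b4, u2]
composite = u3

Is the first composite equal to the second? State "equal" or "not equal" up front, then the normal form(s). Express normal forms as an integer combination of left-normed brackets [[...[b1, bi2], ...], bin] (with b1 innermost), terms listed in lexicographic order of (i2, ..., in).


The first expression reduces to [[[b1, b2], b3], b4] - [[[b1, b2], b4], b3]
The second expression reduces to -[[[b1, b2], b3], b4]
No match — not equal.

not equal; first: [[[b1, b2], b3], b4] - [[[b1, b2], b4], b3]; second: -[[[b1, b2], b3], b4]


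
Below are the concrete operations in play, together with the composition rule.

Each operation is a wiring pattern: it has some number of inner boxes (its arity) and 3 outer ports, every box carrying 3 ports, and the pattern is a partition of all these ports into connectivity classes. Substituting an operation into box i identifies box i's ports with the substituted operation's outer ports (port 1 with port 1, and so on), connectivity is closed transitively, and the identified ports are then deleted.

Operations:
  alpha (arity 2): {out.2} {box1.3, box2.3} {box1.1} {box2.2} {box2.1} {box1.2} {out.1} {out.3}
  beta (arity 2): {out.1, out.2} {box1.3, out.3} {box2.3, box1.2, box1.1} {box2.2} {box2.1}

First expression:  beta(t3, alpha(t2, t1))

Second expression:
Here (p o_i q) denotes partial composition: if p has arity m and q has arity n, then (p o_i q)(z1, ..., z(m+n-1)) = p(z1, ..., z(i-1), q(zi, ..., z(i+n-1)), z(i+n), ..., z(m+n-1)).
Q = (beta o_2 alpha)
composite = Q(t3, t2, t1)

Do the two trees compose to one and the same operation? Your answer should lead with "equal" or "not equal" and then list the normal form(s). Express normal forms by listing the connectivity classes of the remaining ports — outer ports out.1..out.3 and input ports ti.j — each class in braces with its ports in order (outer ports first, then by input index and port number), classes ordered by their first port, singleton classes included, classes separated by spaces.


equal; both compose to {out.1, out.2} {out.3, t3.3} {t1.1} {t1.2} {t1.3, t2.3} {t2.1} {t2.2} {t3.1, t3.2}

Normal form of the first expression: {out.1, out.2} {out.3, t3.3} {t1.1} {t1.2} {t1.3, t2.3} {t2.1} {t2.2} {t3.1, t3.2}
Normal form of the second expression: {out.1, out.2} {out.3, t3.3} {t1.1} {t1.2} {t1.3, t2.3} {t2.1} {t2.2} {t3.1, t3.2}
One common form — equal.


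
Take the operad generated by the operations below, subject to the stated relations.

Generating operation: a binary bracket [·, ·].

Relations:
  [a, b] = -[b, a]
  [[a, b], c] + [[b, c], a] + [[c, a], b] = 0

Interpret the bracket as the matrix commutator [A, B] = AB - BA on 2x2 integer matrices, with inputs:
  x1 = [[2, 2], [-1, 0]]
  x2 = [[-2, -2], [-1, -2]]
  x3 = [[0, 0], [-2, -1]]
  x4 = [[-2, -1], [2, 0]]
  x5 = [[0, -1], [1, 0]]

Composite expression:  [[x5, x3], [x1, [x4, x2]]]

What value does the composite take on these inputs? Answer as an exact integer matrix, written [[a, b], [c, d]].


[x5, x3] = [[2, 1], [1, -2]]
[x4, x2] = [[5, 4], [-2, -5]]
[x1, [x4, x2]] = [[0, -12], [-6, 0]]
[[x5, x3], [x1, [x4, x2]]] = [[6, -48], [24, -6]]

[[6, -48], [24, -6]]


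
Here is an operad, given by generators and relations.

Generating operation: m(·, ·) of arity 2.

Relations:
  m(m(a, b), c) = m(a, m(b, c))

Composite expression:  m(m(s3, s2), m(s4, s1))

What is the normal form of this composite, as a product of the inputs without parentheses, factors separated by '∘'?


Every regrouping of m is equal, so read the s-inputs in written order.
m(s3, s2) linearizes to s3 ∘ s2
m(s4, s1) linearizes to s4 ∘ s1
m(m(s3, s2), m(s4, s1)) linearizes to s3 ∘ s2 ∘ s4 ∘ s1

s3 ∘ s2 ∘ s4 ∘ s1


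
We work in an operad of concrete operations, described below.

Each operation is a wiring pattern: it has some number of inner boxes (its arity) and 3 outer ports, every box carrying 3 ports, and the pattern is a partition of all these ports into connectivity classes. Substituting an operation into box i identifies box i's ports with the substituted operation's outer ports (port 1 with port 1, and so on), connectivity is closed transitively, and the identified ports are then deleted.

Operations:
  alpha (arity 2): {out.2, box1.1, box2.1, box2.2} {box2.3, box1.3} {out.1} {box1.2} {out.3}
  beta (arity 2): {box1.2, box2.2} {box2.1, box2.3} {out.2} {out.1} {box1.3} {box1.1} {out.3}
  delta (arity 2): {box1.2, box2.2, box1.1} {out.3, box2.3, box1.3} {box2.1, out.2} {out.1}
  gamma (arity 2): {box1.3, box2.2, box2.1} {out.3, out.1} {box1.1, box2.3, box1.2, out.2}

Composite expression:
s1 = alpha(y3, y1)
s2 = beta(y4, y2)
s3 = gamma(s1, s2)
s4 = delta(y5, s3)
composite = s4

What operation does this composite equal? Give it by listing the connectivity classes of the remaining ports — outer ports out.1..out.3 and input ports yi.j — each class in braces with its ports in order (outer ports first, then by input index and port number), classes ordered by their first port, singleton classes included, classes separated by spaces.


{out.1} {out.2, out.3, y5.3} {y1.1, y1.2, y3.1, y5.1, y5.2} {y1.3, y3.3} {y2.1, y2.3} {y2.2, y4.2} {y3.2} {y4.1} {y4.3}

Substituting into delta glues patterns; closure does the rest.
alpha over (y3, y1) gives {out.1} {out.2, y1.1, y1.2, y3.1} {out.3} {y1.3, y3.3} {y3.2}, out.j being that stage's outer ports
beta over (y4, y2) gives {out.1} {out.2} {out.3} {y2.1, y2.3} {y2.2, y4.2} {y4.1} {y4.3}, out.j being that stage's outer ports
gamma over (y3, y1, y4, y2) gives {out.1, out.3} {out.2, y1.1, y1.2, y3.1} {y1.3, y3.3} {y2.1, y2.3} {y2.2, y4.2} {y3.2} {y4.1} {y4.3}, out.j being that stage's outer ports
delta over (y5, y3, y1, y4, y2) gives {out.1} {out.2, out.3, y5.3} {y1.1, y1.2, y3.1, y5.1, y5.2} {y1.3, y3.3} {y2.1, y2.3} {y2.2, y4.2} {y3.2} {y4.1} {y4.3}, out.j being that stage's outer ports
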